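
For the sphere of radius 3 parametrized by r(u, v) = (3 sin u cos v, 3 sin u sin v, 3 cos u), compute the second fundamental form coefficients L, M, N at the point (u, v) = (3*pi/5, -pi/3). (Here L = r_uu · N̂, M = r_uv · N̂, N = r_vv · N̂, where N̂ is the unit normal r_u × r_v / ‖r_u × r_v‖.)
L = -3;  M = 0;  N = -15/8 - 3*sqrt(5)/8

Compute the unit normal N̂(u, v) = (sin(u)^2*cos(v)/Abs(sin(u)), sin(u)^2*sin(v)/Abs(sin(u)), sin(2*u)/(2*Abs(sin(u)))), and the second partials r_uu, r_uv, r_vv. Take dot products:
  L(u, v) = r_uu · N̂ = -3*sin(u)/Abs(sin(u)),
  M(u, v) = r_uv · N̂ = 0,
  N(u, v) = r_vv · N̂ = -3*sin(u)^3/Abs(sin(u)).
Evaluating at (u, v) = (3*pi/5, -pi/3):
  L = -3, M = 0, N = -15/8 - 3*sqrt(5)/8.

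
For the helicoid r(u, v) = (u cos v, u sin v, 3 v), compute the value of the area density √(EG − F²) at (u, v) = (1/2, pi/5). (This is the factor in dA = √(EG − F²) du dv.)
√(EG − F²)|_{(1/2, pi/5)} = sqrt(37)/2

E = 1, F = 0, G = u^2 + 9, so EG − F² = u^2 + 9. Taking the positive square root: √(EG − F²) = sqrt(u^2 + 9). At (u, v) = (1/2, pi/5): sqrt(37)/2.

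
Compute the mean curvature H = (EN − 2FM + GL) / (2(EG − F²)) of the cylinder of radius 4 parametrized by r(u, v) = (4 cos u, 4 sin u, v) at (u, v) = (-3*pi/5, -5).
H = -1/8

With E = 16, F = 0, G = 1, L = -4, M = 0, N = 0, assemble
  H = (EN − 2FM + GL) / (2(EG − F²)) = -1/8.
At (u, v) = (-3*pi/5, -5): H = -1/8.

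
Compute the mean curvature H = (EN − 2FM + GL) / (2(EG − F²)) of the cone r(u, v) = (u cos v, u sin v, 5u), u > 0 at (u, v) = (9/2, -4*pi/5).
H = 5*sqrt(26)/234

With E = 26, F = 0, G = u^2, L = 0, M = 0, N = 5*sqrt(26)*u^2/(26*Abs(u)), assemble
  H = (EN − 2FM + GL) / (2(EG − F²)) = 5*sqrt(26)/(52*Abs(u)).
At (u, v) = (9/2, -4*pi/5): H = 5*sqrt(26)/234.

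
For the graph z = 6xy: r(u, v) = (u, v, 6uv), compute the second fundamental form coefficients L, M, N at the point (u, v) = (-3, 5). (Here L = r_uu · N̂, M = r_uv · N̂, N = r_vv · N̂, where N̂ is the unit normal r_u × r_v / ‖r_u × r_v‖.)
L = 0;  M = 6/35;  N = 0

Compute the unit normal N̂(u, v) = (-6*v/sqrt(36*u^2 + 36*v^2 + 1), -6*u/sqrt(36*u^2 + 36*v^2 + 1), 1/sqrt(36*u^2 + 36*v^2 + 1)), and the second partials r_uu, r_uv, r_vv. Take dot products:
  L(u, v) = r_uu · N̂ = 0,
  M(u, v) = r_uv · N̂ = 6/sqrt(36*u^2 + 36*v^2 + 1),
  N(u, v) = r_vv · N̂ = 0.
Evaluating at (u, v) = (-3, 5):
  L = 0, M = 6/35, N = 0.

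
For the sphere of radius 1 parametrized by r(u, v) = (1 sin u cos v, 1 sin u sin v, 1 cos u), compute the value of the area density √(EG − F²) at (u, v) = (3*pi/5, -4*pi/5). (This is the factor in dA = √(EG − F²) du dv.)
√(EG − F²)|_{(3*pi/5, -4*pi/5)} = sqrt(2*sqrt(5) + 10)/4

E = 1, F = 0, G = sin(u)^2, so EG − F² = sin(u)^2. Taking the positive square root: √(EG − F²) = Abs(sin(u)). At (u, v) = (3*pi/5, -4*pi/5): sqrt(2*sqrt(5) + 10)/4.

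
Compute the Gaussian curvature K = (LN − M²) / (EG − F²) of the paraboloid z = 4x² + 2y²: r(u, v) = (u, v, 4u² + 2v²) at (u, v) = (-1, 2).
K = 32/16641

Coefficients of the first fundamental form: E = 64*u^2 + 1, F = 32*u*v, G = 16*v^2 + 1.
Coefficients of the second fundamental form: L = 8/sqrt(64*u^2 + 16*v^2 + 1), M = 0, N = 4/sqrt(64*u^2 + 16*v^2 + 1).
Assemble K = (LN − M²)/(EG − F²) = 32/(4096*u^4 + 2048*u^2*v^2 + 128*u^2 + 256*v^4 + 32*v^2 + 1). At (u, v) = (-1, 2): K = 32/16641.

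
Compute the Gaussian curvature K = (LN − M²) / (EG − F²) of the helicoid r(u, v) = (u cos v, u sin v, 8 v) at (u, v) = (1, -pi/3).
K = -64/4225

Coefficients of the first fundamental form: E = 1, F = 0, G = u^2 + 64.
Coefficients of the second fundamental form: L = 0, M = -8/sqrt(u^2 + 64), N = 0.
Assemble K = (LN − M²)/(EG − F²) = -64/(u^2 + 64)^2. At (u, v) = (1, -pi/3): K = -64/4225.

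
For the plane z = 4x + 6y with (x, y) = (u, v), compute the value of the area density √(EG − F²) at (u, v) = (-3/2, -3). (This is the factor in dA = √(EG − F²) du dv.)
√(EG − F²)|_{(-3/2, -3)} = sqrt(53)

E = 17, F = 24, G = 37, so EG − F² = 53. Taking the positive square root: √(EG − F²) = sqrt(53). At (u, v) = (-3/2, -3): sqrt(53).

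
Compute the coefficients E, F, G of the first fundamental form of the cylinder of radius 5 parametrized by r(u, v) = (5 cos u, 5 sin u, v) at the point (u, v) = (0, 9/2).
E = 25;  F = 0;  G = 1

Partials: r_u = (-5*sin(u), 5*cos(u), 0), r_v = (0, 0, 1). As functions of (u, v):
  E = r_u · r_u = 25,
  F = r_u · r_v = 0,
  G = r_v · r_v = 1.
Evaluating at (u, v) = (0, 9/2): E = 25, F = 0, G = 1.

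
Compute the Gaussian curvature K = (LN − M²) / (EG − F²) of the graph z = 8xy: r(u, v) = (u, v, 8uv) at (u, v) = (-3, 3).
K = -64/1329409

Coefficients of the first fundamental form: E = 64*v^2 + 1, F = 64*u*v, G = 64*u^2 + 1.
Coefficients of the second fundamental form: L = 0, M = 8/sqrt(64*u^2 + 64*v^2 + 1), N = 0.
Assemble K = (LN − M²)/(EG − F²) = -64/(4096*u^4 + 8192*u^2*v^2 + 128*u^2 + 4096*v^4 + 128*v^2 + 1). At (u, v) = (-3, 3): K = -64/1329409.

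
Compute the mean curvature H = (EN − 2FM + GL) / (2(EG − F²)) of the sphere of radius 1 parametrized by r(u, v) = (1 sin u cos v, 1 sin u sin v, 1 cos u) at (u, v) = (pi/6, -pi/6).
H = -1

With E = 1, F = 0, G = sin(u)^2, L = -sin(u)/Abs(sin(u)), M = 0, N = -sin(u)^3/Abs(sin(u)), assemble
  H = (EN − 2FM + GL) / (2(EG − F²)) = -sin(u)/Abs(sin(u)).
At (u, v) = (pi/6, -pi/6): H = -1.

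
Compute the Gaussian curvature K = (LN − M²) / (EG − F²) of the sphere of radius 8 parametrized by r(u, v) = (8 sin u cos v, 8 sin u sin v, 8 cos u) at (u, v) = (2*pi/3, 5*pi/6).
K = 1/64

Coefficients of the first fundamental form: E = 64, F = 0, G = 64*sin(u)^2.
Coefficients of the second fundamental form: L = -8*sin(u)/Abs(sin(u)), M = 0, N = -8*sin(u)^3/Abs(sin(u)).
Assemble K = (LN − M²)/(EG − F²) = 1/64. At (u, v) = (2*pi/3, 5*pi/6): K = 1/64.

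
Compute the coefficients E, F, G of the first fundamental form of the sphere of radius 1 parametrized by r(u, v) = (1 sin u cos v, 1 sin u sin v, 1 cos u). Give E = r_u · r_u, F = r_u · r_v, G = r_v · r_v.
E = 1;  F = 0;  G = sin(u)^2

Compute partials: r_u = (cos(u)*cos(v), sin(v)*cos(u), -sin(u)), r_v = (-sin(u)*sin(v), sin(u)*cos(v), 0). Then
  E = r_u · r_u = 1,
  F = r_u · r_v = 0,
  G = r_v · r_v = sin(u)^2.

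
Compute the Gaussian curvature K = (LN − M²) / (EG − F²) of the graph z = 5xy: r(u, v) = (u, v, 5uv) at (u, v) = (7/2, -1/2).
K = -100/393129

Coefficients of the first fundamental form: E = 25*v^2 + 1, F = 25*u*v, G = 25*u^2 + 1.
Coefficients of the second fundamental form: L = 0, M = 5/sqrt(25*u^2 + 25*v^2 + 1), N = 0.
Assemble K = (LN − M²)/(EG − F²) = -25/(625*u^4 + 1250*u^2*v^2 + 50*u^2 + 625*v^4 + 50*v^2 + 1). At (u, v) = (7/2, -1/2): K = -100/393129.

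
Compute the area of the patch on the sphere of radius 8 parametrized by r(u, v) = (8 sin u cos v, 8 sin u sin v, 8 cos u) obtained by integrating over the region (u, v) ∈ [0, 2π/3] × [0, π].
Area = 96*pi

Area = ∫∫ √(EG − F²) du dv with √(EG − F²) = 64*Abs(sin(u)). Integrating over [0, 2π/3] × [0, π] gives 96*pi.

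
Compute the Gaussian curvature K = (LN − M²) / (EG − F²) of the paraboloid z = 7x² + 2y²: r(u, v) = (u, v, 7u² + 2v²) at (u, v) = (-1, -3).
K = 56/116281

Coefficients of the first fundamental form: E = 196*u^2 + 1, F = 56*u*v, G = 16*v^2 + 1.
Coefficients of the second fundamental form: L = 14/sqrt(196*u^2 + 16*v^2 + 1), M = 0, N = 4/sqrt(196*u^2 + 16*v^2 + 1).
Assemble K = (LN − M²)/(EG − F²) = 56/(38416*u^4 + 6272*u^2*v^2 + 392*u^2 + 256*v^4 + 32*v^2 + 1). At (u, v) = (-1, -3): K = 56/116281.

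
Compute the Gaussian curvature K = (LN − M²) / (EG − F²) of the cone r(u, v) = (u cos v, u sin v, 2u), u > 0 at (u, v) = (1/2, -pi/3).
K = 0

Coefficients of the first fundamental form: E = 5, F = 0, G = u^2.
Coefficients of the second fundamental form: L = 0, M = 0, N = 2*sqrt(5)*u^2/(5*Abs(u)).
Assemble K = (LN − M²)/(EG − F²) = 0. At (u, v) = (1/2, -pi/3): K = 0.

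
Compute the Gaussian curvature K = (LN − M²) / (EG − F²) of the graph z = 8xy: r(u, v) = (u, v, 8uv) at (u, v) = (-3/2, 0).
K = -64/21025

Coefficients of the first fundamental form: E = 64*v^2 + 1, F = 64*u*v, G = 64*u^2 + 1.
Coefficients of the second fundamental form: L = 0, M = 8/sqrt(64*u^2 + 64*v^2 + 1), N = 0.
Assemble K = (LN − M²)/(EG − F²) = -64/(4096*u^4 + 8192*u^2*v^2 + 128*u^2 + 4096*v^4 + 128*v^2 + 1). At (u, v) = (-3/2, 0): K = -64/21025.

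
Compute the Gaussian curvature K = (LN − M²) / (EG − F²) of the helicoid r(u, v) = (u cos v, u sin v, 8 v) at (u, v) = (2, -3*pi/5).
K = -4/289

Coefficients of the first fundamental form: E = 1, F = 0, G = u^2 + 64.
Coefficients of the second fundamental form: L = 0, M = -8/sqrt(u^2 + 64), N = 0.
Assemble K = (LN − M²)/(EG − F²) = -64/(u^2 + 64)^2. At (u, v) = (2, -3*pi/5): K = -4/289.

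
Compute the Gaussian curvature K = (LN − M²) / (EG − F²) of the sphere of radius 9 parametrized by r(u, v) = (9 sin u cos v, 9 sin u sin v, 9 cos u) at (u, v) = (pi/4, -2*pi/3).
K = 1/81

Coefficients of the first fundamental form: E = 81, F = 0, G = 81*sin(u)^2.
Coefficients of the second fundamental form: L = -9*sin(u)/Abs(sin(u)), M = 0, N = -9*sin(u)^3/Abs(sin(u)).
Assemble K = (LN − M²)/(EG − F²) = 1/81. At (u, v) = (pi/4, -2*pi/3): K = 1/81.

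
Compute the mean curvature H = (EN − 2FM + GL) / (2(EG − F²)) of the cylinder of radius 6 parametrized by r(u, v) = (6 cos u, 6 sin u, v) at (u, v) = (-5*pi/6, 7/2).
H = -1/12

With E = 36, F = 0, G = 1, L = -6, M = 0, N = 0, assemble
  H = (EN − 2FM + GL) / (2(EG − F²)) = -1/12.
At (u, v) = (-5*pi/6, 7/2): H = -1/12.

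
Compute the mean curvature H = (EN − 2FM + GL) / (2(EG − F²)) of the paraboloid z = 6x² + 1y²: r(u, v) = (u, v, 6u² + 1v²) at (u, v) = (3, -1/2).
H = 119*sqrt(1298)/153164

With E = 144*u^2 + 1, F = 24*u*v, G = 4*v^2 + 1, L = 12/sqrt(144*u^2 + 4*v^2 + 1), M = 0, N = 2/sqrt(144*u^2 + 4*v^2 + 1), assemble
  H = (EN − 2FM + GL) / (2(EG − F²)) = (144*u^2 + 24*v^2 + 7)/(144*u^2 + 4*v^2 + 1)^(3/2).
At (u, v) = (3, -1/2): H = 119*sqrt(1298)/153164.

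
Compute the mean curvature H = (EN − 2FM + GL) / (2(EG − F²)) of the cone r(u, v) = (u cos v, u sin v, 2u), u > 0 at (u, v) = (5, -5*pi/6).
H = sqrt(5)/25

With E = 5, F = 0, G = u^2, L = 0, M = 0, N = 2*sqrt(5)*u^2/(5*Abs(u)), assemble
  H = (EN − 2FM + GL) / (2(EG − F²)) = sqrt(5)/(5*Abs(u)).
At (u, v) = (5, -5*pi/6): H = sqrt(5)/25.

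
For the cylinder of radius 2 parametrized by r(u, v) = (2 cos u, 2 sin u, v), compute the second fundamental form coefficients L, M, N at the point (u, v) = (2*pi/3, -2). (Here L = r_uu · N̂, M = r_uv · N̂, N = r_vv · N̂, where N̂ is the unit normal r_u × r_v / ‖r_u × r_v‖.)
L = -2;  M = 0;  N = 0

Compute the unit normal N̂(u, v) = (cos(u), sin(u), 0), and the second partials r_uu, r_uv, r_vv. Take dot products:
  L(u, v) = r_uu · N̂ = -2,
  M(u, v) = r_uv · N̂ = 0,
  N(u, v) = r_vv · N̂ = 0.
Evaluating at (u, v) = (2*pi/3, -2):
  L = -2, M = 0, N = 0.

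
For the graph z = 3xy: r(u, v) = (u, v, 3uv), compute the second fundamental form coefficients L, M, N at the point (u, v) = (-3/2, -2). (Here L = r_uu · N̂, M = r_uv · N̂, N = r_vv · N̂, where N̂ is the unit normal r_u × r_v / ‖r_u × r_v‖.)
L = 0;  M = 6*sqrt(229)/229;  N = 0

Compute the unit normal N̂(u, v) = (-3*v/sqrt(9*u^2 + 9*v^2 + 1), -3*u/sqrt(9*u^2 + 9*v^2 + 1), 1/sqrt(9*u^2 + 9*v^2 + 1)), and the second partials r_uu, r_uv, r_vv. Take dot products:
  L(u, v) = r_uu · N̂ = 0,
  M(u, v) = r_uv · N̂ = 3/sqrt(9*u^2 + 9*v^2 + 1),
  N(u, v) = r_vv · N̂ = 0.
Evaluating at (u, v) = (-3/2, -2):
  L = 0, M = 6*sqrt(229)/229, N = 0.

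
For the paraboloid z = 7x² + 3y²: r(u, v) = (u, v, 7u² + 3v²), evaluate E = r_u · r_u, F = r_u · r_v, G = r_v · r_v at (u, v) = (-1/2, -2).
E = 50;  F = 84;  G = 145

Partials: r_u = (1, 0, 14*u), r_v = (0, 1, 6*v). As functions of (u, v):
  E = r_u · r_u = 196*u^2 + 1,
  F = r_u · r_v = 84*u*v,
  G = r_v · r_v = 36*v^2 + 1.
Evaluating at (u, v) = (-1/2, -2): E = 50, F = 84, G = 145.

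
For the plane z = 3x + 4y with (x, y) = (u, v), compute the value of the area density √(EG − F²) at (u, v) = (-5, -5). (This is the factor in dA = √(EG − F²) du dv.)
√(EG − F²)|_{(-5, -5)} = sqrt(26)

E = 10, F = 12, G = 17, so EG − F² = 26. Taking the positive square root: √(EG − F²) = sqrt(26). At (u, v) = (-5, -5): sqrt(26).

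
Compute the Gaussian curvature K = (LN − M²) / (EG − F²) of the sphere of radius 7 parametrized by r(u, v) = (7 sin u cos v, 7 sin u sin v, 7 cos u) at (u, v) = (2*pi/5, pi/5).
K = 1/49

Coefficients of the first fundamental form: E = 49, F = 0, G = 49*sin(u)^2.
Coefficients of the second fundamental form: L = -7*sin(u)/Abs(sin(u)), M = 0, N = -7*sin(u)^3/Abs(sin(u)).
Assemble K = (LN − M²)/(EG − F²) = 1/49. At (u, v) = (2*pi/5, pi/5): K = 1/49.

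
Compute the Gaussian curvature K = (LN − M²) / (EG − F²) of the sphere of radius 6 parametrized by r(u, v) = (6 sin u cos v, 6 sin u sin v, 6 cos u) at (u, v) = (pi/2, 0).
K = 1/36

Coefficients of the first fundamental form: E = 36, F = 0, G = 36*sin(u)^2.
Coefficients of the second fundamental form: L = -6*sin(u)/Abs(sin(u)), M = 0, N = -6*sin(u)^3/Abs(sin(u)).
Assemble K = (LN − M²)/(EG − F²) = 1/36. At (u, v) = (pi/2, 0): K = 1/36.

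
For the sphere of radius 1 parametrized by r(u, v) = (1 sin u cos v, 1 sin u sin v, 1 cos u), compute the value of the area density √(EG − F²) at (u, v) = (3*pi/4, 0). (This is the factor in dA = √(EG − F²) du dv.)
√(EG − F²)|_{(3*pi/4, 0)} = sqrt(2)/2

E = 1, F = 0, G = sin(u)^2, so EG − F² = sin(u)^2. Taking the positive square root: √(EG − F²) = Abs(sin(u)). At (u, v) = (3*pi/4, 0): sqrt(2)/2.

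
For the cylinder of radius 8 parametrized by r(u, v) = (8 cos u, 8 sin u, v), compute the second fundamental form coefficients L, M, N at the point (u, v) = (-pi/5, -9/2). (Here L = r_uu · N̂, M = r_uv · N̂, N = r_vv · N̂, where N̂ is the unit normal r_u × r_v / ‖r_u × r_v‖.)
L = -8;  M = 0;  N = 0

Compute the unit normal N̂(u, v) = (cos(u), sin(u), 0), and the second partials r_uu, r_uv, r_vv. Take dot products:
  L(u, v) = r_uu · N̂ = -8,
  M(u, v) = r_uv · N̂ = 0,
  N(u, v) = r_vv · N̂ = 0.
Evaluating at (u, v) = (-pi/5, -9/2):
  L = -8, M = 0, N = 0.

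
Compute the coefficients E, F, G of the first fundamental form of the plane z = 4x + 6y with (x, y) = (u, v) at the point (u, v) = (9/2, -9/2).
E = 17;  F = 24;  G = 37

Partials: r_u = (1, 0, 4), r_v = (0, 1, 6). As functions of (u, v):
  E = r_u · r_u = 17,
  F = r_u · r_v = 24,
  G = r_v · r_v = 37.
Evaluating at (u, v) = (9/2, -9/2): E = 17, F = 24, G = 37.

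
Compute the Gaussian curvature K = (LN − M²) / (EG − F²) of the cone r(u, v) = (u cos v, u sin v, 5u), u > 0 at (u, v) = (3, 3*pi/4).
K = 0

Coefficients of the first fundamental form: E = 26, F = 0, G = u^2.
Coefficients of the second fundamental form: L = 0, M = 0, N = 5*sqrt(26)*u^2/(26*Abs(u)).
Assemble K = (LN − M²)/(EG − F²) = 0. At (u, v) = (3, 3*pi/4): K = 0.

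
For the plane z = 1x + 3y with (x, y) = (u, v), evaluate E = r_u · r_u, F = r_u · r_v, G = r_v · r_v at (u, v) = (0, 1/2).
E = 2;  F = 3;  G = 10

Partials: r_u = (1, 0, 1), r_v = (0, 1, 3). As functions of (u, v):
  E = r_u · r_u = 2,
  F = r_u · r_v = 3,
  G = r_v · r_v = 10.
Evaluating at (u, v) = (0, 1/2): E = 2, F = 3, G = 10.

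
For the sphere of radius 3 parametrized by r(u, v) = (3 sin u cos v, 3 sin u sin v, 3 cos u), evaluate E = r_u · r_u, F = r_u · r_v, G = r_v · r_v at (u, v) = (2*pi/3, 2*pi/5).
E = 9;  F = 0;  G = 27/4

Partials: r_u = (3*cos(u)*cos(v), 3*sin(v)*cos(u), -3*sin(u)), r_v = (-3*sin(u)*sin(v), 3*sin(u)*cos(v), 0). As functions of (u, v):
  E = r_u · r_u = 9,
  F = r_u · r_v = 0,
  G = r_v · r_v = 9*sin(u)^2.
Evaluating at (u, v) = (2*pi/3, 2*pi/5): E = 9, F = 0, G = 27/4.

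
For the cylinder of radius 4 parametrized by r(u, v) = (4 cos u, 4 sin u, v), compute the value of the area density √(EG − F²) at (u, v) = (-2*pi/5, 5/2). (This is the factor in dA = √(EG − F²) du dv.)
√(EG − F²)|_{(-2*pi/5, 5/2)} = 4

E = 16, F = 0, G = 1, so EG − F² = 16. Taking the positive square root: √(EG − F²) = 4. At (u, v) = (-2*pi/5, 5/2): 4.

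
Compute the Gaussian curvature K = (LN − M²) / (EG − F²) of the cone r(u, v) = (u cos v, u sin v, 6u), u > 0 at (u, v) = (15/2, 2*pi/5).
K = 0

Coefficients of the first fundamental form: E = 37, F = 0, G = u^2.
Coefficients of the second fundamental form: L = 0, M = 0, N = 6*sqrt(37)*u^2/(37*Abs(u)).
Assemble K = (LN − M²)/(EG − F²) = 0. At (u, v) = (15/2, 2*pi/5): K = 0.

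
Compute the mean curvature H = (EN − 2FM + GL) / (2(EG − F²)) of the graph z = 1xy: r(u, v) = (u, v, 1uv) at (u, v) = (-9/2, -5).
H = -36*sqrt(185)/6845

With E = v^2 + 1, F = u*v, G = u^2 + 1, L = 0, M = 1/sqrt(u^2 + v^2 + 1), N = 0, assemble
  H = (EN − 2FM + GL) / (2(EG − F²)) = -u*v/(u^2 + v^2 + 1)^(3/2).
At (u, v) = (-9/2, -5): H = -36*sqrt(185)/6845.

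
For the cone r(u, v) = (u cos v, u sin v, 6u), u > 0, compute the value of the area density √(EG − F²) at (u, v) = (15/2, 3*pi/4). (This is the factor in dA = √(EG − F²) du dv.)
√(EG − F²)|_{(15/2, 3*pi/4)} = 15*sqrt(37)/2

E = 37, F = 0, G = u^2, so EG − F² = 37*u^2. Taking the positive square root: √(EG − F²) = sqrt(37)*Abs(u). At (u, v) = (15/2, 3*pi/4): 15*sqrt(37)/2.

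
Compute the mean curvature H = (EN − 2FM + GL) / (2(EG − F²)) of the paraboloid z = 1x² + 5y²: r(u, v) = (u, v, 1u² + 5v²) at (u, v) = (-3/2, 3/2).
H = 276*sqrt(235)/55225

With E = 4*u^2 + 1, F = 20*u*v, G = 100*v^2 + 1, L = 2/sqrt(4*u^2 + 100*v^2 + 1), M = 0, N = 10/sqrt(4*u^2 + 100*v^2 + 1), assemble
  H = (EN − 2FM + GL) / (2(EG − F²)) = 2*(10*u^2 + 50*v^2 + 3)/(4*u^2 + 100*v^2 + 1)^(3/2).
At (u, v) = (-3/2, 3/2): H = 276*sqrt(235)/55225.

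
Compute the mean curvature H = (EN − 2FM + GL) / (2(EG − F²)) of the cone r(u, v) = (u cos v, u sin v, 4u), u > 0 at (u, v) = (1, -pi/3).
H = 2*sqrt(17)/17

With E = 17, F = 0, G = u^2, L = 0, M = 0, N = 4*sqrt(17)*u^2/(17*Abs(u)), assemble
  H = (EN − 2FM + GL) / (2(EG − F²)) = 2*sqrt(17)/(17*Abs(u)).
At (u, v) = (1, -pi/3): H = 2*sqrt(17)/17.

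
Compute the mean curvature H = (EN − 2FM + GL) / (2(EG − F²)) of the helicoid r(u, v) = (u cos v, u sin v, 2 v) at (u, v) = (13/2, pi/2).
H = 0

With E = 1, F = 0, G = u^2 + 4, L = 0, M = -2/sqrt(u^2 + 4), N = 0, assemble
  H = (EN − 2FM + GL) / (2(EG − F²)) = 0.
At (u, v) = (13/2, pi/2): H = 0.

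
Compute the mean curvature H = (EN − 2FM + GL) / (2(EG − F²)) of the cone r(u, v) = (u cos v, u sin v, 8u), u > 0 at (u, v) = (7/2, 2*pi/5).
H = 8*sqrt(65)/455

With E = 65, F = 0, G = u^2, L = 0, M = 0, N = 8*sqrt(65)*u^2/(65*Abs(u)), assemble
  H = (EN − 2FM + GL) / (2(EG − F²)) = 4*sqrt(65)/(65*Abs(u)).
At (u, v) = (7/2, 2*pi/5): H = 8*sqrt(65)/455.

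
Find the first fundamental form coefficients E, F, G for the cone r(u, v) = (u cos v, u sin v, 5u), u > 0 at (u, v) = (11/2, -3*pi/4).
E = 26;  F = 0;  G = 121/4

Partials: r_u = (cos(v), sin(v), 5), r_v = (-u*sin(v), u*cos(v), 0). As functions of (u, v):
  E = r_u · r_u = 26,
  F = r_u · r_v = 0,
  G = r_v · r_v = u^2.
Evaluating at (u, v) = (11/2, -3*pi/4): E = 26, F = 0, G = 121/4.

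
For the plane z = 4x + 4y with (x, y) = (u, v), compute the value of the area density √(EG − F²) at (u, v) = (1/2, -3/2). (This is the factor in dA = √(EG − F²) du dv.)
√(EG − F²)|_{(1/2, -3/2)} = sqrt(33)

E = 17, F = 16, G = 17, so EG − F² = 33. Taking the positive square root: √(EG − F²) = sqrt(33). At (u, v) = (1/2, -3/2): sqrt(33).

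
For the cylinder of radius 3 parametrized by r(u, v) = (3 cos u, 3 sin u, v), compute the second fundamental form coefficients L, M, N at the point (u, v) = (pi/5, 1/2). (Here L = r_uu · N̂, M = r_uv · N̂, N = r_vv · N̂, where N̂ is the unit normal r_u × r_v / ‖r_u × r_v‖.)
L = -3;  M = 0;  N = 0

Compute the unit normal N̂(u, v) = (cos(u), sin(u), 0), and the second partials r_uu, r_uv, r_vv. Take dot products:
  L(u, v) = r_uu · N̂ = -3,
  M(u, v) = r_uv · N̂ = 0,
  N(u, v) = r_vv · N̂ = 0.
Evaluating at (u, v) = (pi/5, 1/2):
  L = -3, M = 0, N = 0.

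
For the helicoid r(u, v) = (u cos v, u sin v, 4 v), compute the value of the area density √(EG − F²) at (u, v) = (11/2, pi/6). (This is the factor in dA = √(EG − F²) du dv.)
√(EG − F²)|_{(11/2, pi/6)} = sqrt(185)/2

E = 1, F = 0, G = u^2 + 16, so EG − F² = u^2 + 16. Taking the positive square root: √(EG − F²) = sqrt(u^2 + 16). At (u, v) = (11/2, pi/6): sqrt(185)/2.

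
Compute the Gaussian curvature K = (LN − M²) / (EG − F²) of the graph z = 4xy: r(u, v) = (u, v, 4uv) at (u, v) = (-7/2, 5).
K = -16/356409

Coefficients of the first fundamental form: E = 16*v^2 + 1, F = 16*u*v, G = 16*u^2 + 1.
Coefficients of the second fundamental form: L = 0, M = 4/sqrt(16*u^2 + 16*v^2 + 1), N = 0.
Assemble K = (LN − M²)/(EG − F²) = -16/(256*u^4 + 512*u^2*v^2 + 32*u^2 + 256*v^4 + 32*v^2 + 1). At (u, v) = (-7/2, 5): K = -16/356409.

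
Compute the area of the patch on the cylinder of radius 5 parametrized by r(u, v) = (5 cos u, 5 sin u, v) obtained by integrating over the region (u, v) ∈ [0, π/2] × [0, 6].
Area = 15*pi

Area = ∫∫ √(EG − F²) du dv with √(EG − F²) = 5. Integrating over [0, π/2] × [0, 6] gives 15*pi.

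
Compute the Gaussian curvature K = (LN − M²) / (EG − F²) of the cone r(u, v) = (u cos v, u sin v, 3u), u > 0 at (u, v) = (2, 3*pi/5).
K = 0

Coefficients of the first fundamental form: E = 10, F = 0, G = u^2.
Coefficients of the second fundamental form: L = 0, M = 0, N = 3*sqrt(10)*u^2/(10*Abs(u)).
Assemble K = (LN − M²)/(EG − F²) = 0. At (u, v) = (2, 3*pi/5): K = 0.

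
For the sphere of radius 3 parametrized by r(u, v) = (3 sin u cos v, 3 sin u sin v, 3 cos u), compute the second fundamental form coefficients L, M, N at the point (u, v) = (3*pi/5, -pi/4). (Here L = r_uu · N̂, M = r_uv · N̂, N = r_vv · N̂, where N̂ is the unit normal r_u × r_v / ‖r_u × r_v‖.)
L = -3;  M = 0;  N = -15/8 - 3*sqrt(5)/8

Compute the unit normal N̂(u, v) = (sin(u)^2*cos(v)/Abs(sin(u)), sin(u)^2*sin(v)/Abs(sin(u)), sin(2*u)/(2*Abs(sin(u)))), and the second partials r_uu, r_uv, r_vv. Take dot products:
  L(u, v) = r_uu · N̂ = -3*sin(u)/Abs(sin(u)),
  M(u, v) = r_uv · N̂ = 0,
  N(u, v) = r_vv · N̂ = -3*sin(u)^3/Abs(sin(u)).
Evaluating at (u, v) = (3*pi/5, -pi/4):
  L = -3, M = 0, N = -15/8 - 3*sqrt(5)/8.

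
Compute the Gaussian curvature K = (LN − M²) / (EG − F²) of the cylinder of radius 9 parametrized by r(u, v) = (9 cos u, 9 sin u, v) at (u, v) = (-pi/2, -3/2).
K = 0

Coefficients of the first fundamental form: E = 81, F = 0, G = 1.
Coefficients of the second fundamental form: L = -9, M = 0, N = 0.
Assemble K = (LN − M²)/(EG − F²) = 0. At (u, v) = (-pi/2, -3/2): K = 0.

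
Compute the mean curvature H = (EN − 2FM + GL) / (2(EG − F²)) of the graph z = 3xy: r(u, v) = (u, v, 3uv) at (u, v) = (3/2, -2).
H = 648*sqrt(229)/52441

With E = 9*v^2 + 1, F = 9*u*v, G = 9*u^2 + 1, L = 0, M = 3/sqrt(9*u^2 + 9*v^2 + 1), N = 0, assemble
  H = (EN − 2FM + GL) / (2(EG − F²)) = -27*u*v/(9*u^2 + 9*v^2 + 1)^(3/2).
At (u, v) = (3/2, -2): H = 648*sqrt(229)/52441.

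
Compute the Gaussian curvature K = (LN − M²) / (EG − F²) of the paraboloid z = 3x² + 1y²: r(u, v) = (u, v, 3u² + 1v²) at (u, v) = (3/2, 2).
K = 3/2401

Coefficients of the first fundamental form: E = 36*u^2 + 1, F = 12*u*v, G = 4*v^2 + 1.
Coefficients of the second fundamental form: L = 6/sqrt(36*u^2 + 4*v^2 + 1), M = 0, N = 2/sqrt(36*u^2 + 4*v^2 + 1).
Assemble K = (LN − M²)/(EG − F²) = 12/(1296*u^4 + 288*u^2*v^2 + 72*u^2 + 16*v^4 + 8*v^2 + 1). At (u, v) = (3/2, 2): K = 3/2401.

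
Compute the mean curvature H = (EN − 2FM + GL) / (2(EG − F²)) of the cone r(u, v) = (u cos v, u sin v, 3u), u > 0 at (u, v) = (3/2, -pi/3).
H = sqrt(10)/10

With E = 10, F = 0, G = u^2, L = 0, M = 0, N = 3*sqrt(10)*u^2/(10*Abs(u)), assemble
  H = (EN − 2FM + GL) / (2(EG − F²)) = 3*sqrt(10)/(20*Abs(u)).
At (u, v) = (3/2, -pi/3): H = sqrt(10)/10.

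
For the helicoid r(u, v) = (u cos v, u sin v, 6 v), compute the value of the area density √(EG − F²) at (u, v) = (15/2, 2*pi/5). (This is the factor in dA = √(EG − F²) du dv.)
√(EG − F²)|_{(15/2, 2*pi/5)} = 3*sqrt(41)/2

E = 1, F = 0, G = u^2 + 36, so EG − F² = u^2 + 36. Taking the positive square root: √(EG − F²) = sqrt(u^2 + 36). At (u, v) = (15/2, 2*pi/5): 3*sqrt(41)/2.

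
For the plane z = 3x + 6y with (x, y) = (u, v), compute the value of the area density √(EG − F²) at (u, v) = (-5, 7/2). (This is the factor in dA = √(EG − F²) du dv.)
√(EG − F²)|_{(-5, 7/2)} = sqrt(46)

E = 10, F = 18, G = 37, so EG − F² = 46. Taking the positive square root: √(EG − F²) = sqrt(46). At (u, v) = (-5, 7/2): sqrt(46).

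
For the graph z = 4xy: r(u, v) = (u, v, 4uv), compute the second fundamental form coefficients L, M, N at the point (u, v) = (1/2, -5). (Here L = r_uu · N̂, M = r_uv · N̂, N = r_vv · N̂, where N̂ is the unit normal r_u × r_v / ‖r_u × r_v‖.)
L = 0;  M = 4*sqrt(5)/45;  N = 0

Compute the unit normal N̂(u, v) = (-4*v/sqrt(16*u^2 + 16*v^2 + 1), -4*u/sqrt(16*u^2 + 16*v^2 + 1), 1/sqrt(16*u^2 + 16*v^2 + 1)), and the second partials r_uu, r_uv, r_vv. Take dot products:
  L(u, v) = r_uu · N̂ = 0,
  M(u, v) = r_uv · N̂ = 4/sqrt(16*u^2 + 16*v^2 + 1),
  N(u, v) = r_vv · N̂ = 0.
Evaluating at (u, v) = (1/2, -5):
  L = 0, M = 4*sqrt(5)/45, N = 0.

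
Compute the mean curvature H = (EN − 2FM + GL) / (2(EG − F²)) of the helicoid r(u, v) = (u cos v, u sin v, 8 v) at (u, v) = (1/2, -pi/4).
H = 0

With E = 1, F = 0, G = u^2 + 64, L = 0, M = -8/sqrt(u^2 + 64), N = 0, assemble
  H = (EN − 2FM + GL) / (2(EG − F²)) = 0.
At (u, v) = (1/2, -pi/4): H = 0.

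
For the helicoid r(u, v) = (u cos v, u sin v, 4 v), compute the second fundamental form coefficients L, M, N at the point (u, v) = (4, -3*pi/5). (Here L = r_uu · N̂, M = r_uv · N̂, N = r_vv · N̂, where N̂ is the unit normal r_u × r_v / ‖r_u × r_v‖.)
L = 0;  M = -sqrt(2)/2;  N = 0

Compute the unit normal N̂(u, v) = (4*sin(v)/sqrt(u^2 + 16), -4*cos(v)/sqrt(u^2 + 16), u/sqrt(u^2 + 16)), and the second partials r_uu, r_uv, r_vv. Take dot products:
  L(u, v) = r_uu · N̂ = 0,
  M(u, v) = r_uv · N̂ = -4/sqrt(u^2 + 16),
  N(u, v) = r_vv · N̂ = 0.
Evaluating at (u, v) = (4, -3*pi/5):
  L = 0, M = -sqrt(2)/2, N = 0.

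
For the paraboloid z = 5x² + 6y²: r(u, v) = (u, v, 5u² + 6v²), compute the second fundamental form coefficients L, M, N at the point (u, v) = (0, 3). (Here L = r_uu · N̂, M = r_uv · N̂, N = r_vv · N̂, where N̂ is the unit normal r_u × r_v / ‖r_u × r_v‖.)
L = 10*sqrt(1297)/1297;  M = 0;  N = 12*sqrt(1297)/1297

Compute the unit normal N̂(u, v) = (-10*u/sqrt(100*u^2 + 144*v^2 + 1), -12*v/sqrt(100*u^2 + 144*v^2 + 1), 1/sqrt(100*u^2 + 144*v^2 + 1)), and the second partials r_uu, r_uv, r_vv. Take dot products:
  L(u, v) = r_uu · N̂ = 10/sqrt(100*u^2 + 144*v^2 + 1),
  M(u, v) = r_uv · N̂ = 0,
  N(u, v) = r_vv · N̂ = 12/sqrt(100*u^2 + 144*v^2 + 1).
Evaluating at (u, v) = (0, 3):
  L = 10*sqrt(1297)/1297, M = 0, N = 12*sqrt(1297)/1297.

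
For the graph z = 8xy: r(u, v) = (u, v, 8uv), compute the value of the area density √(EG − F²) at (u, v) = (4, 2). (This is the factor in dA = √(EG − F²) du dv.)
√(EG − F²)|_{(4, 2)} = sqrt(1281)

E = 64*v^2 + 1, F = 64*u*v, G = 64*u^2 + 1, so EG − F² = 64*u^2 + 64*v^2 + 1. Taking the positive square root: √(EG − F²) = sqrt(64*u^2 + 64*v^2 + 1). At (u, v) = (4, 2): sqrt(1281).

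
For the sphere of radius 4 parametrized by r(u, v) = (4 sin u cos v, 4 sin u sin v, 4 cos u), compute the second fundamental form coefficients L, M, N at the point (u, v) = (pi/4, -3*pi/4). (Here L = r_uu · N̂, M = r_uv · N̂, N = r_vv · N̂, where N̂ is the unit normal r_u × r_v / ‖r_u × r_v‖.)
L = -4;  M = 0;  N = -2

Compute the unit normal N̂(u, v) = (sin(u)^2*cos(v)/Abs(sin(u)), sin(u)^2*sin(v)/Abs(sin(u)), sin(2*u)/(2*Abs(sin(u)))), and the second partials r_uu, r_uv, r_vv. Take dot products:
  L(u, v) = r_uu · N̂ = -4*sin(u)/Abs(sin(u)),
  M(u, v) = r_uv · N̂ = 0,
  N(u, v) = r_vv · N̂ = -4*sin(u)^3/Abs(sin(u)).
Evaluating at (u, v) = (pi/4, -3*pi/4):
  L = -4, M = 0, N = -2.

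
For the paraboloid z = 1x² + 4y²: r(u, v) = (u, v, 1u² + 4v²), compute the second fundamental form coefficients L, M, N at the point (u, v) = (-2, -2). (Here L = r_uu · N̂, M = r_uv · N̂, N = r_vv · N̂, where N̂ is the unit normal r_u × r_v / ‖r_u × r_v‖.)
L = 2*sqrt(273)/273;  M = 0;  N = 8*sqrt(273)/273

Compute the unit normal N̂(u, v) = (-2*u/sqrt(4*u^2 + 64*v^2 + 1), -8*v/sqrt(4*u^2 + 64*v^2 + 1), 1/sqrt(4*u^2 + 64*v^2 + 1)), and the second partials r_uu, r_uv, r_vv. Take dot products:
  L(u, v) = r_uu · N̂ = 2/sqrt(4*u^2 + 64*v^2 + 1),
  M(u, v) = r_uv · N̂ = 0,
  N(u, v) = r_vv · N̂ = 8/sqrt(4*u^2 + 64*v^2 + 1).
Evaluating at (u, v) = (-2, -2):
  L = 2*sqrt(273)/273, M = 0, N = 8*sqrt(273)/273.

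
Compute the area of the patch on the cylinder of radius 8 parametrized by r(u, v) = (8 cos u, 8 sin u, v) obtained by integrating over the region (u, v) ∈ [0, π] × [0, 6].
Area = 48*pi

Area = ∫∫ √(EG − F²) du dv with √(EG − F²) = 8. Integrating over [0, π] × [0, 6] gives 48*pi.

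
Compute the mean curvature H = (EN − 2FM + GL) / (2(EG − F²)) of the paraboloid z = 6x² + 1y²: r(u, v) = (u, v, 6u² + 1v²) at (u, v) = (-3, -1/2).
H = 119*sqrt(1298)/153164

With E = 144*u^2 + 1, F = 24*u*v, G = 4*v^2 + 1, L = 12/sqrt(144*u^2 + 4*v^2 + 1), M = 0, N = 2/sqrt(144*u^2 + 4*v^2 + 1), assemble
  H = (EN − 2FM + GL) / (2(EG − F²)) = (144*u^2 + 24*v^2 + 7)/(144*u^2 + 4*v^2 + 1)^(3/2).
At (u, v) = (-3, -1/2): H = 119*sqrt(1298)/153164.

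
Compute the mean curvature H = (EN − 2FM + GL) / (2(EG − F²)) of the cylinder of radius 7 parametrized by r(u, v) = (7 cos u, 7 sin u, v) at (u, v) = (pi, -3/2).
H = -1/14

With E = 49, F = 0, G = 1, L = -7, M = 0, N = 0, assemble
  H = (EN − 2FM + GL) / (2(EG − F²)) = -1/14.
At (u, v) = (pi, -3/2): H = -1/14.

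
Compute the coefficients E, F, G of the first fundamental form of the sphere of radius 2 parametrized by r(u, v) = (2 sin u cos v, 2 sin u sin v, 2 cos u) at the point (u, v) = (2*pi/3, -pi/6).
E = 4;  F = 0;  G = 3

Partials: r_u = (2*cos(u)*cos(v), 2*sin(v)*cos(u), -2*sin(u)), r_v = (-2*sin(u)*sin(v), 2*sin(u)*cos(v), 0). As functions of (u, v):
  E = r_u · r_u = 4,
  F = r_u · r_v = 0,
  G = r_v · r_v = 4*sin(u)^2.
Evaluating at (u, v) = (2*pi/3, -pi/6): E = 4, F = 0, G = 3.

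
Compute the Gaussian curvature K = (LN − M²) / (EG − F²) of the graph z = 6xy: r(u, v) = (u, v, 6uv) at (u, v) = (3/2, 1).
K = -9/3481

Coefficients of the first fundamental form: E = 36*v^2 + 1, F = 36*u*v, G = 36*u^2 + 1.
Coefficients of the second fundamental form: L = 0, M = 6/sqrt(36*u^2 + 36*v^2 + 1), N = 0.
Assemble K = (LN − M²)/(EG − F²) = -36/(1296*u^4 + 2592*u^2*v^2 + 72*u^2 + 1296*v^4 + 72*v^2 + 1). At (u, v) = (3/2, 1): K = -9/3481.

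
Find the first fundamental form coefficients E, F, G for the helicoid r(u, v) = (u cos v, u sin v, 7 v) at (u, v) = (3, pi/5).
E = 1;  F = 0;  G = 58

Partials: r_u = (cos(v), sin(v), 0), r_v = (-u*sin(v), u*cos(v), 7). As functions of (u, v):
  E = r_u · r_u = 1,
  F = r_u · r_v = 0,
  G = r_v · r_v = u^2 + 49.
Evaluating at (u, v) = (3, pi/5): E = 1, F = 0, G = 58.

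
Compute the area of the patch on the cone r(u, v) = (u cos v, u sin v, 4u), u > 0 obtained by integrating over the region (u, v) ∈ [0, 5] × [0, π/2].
Area = 25*sqrt(17)*pi/4

Area = ∫∫ √(EG − F²) du dv with √(EG − F²) = sqrt(17)*Abs(u). Integrating over [0, 5] × [0, π/2] gives 25*sqrt(17)*pi/4.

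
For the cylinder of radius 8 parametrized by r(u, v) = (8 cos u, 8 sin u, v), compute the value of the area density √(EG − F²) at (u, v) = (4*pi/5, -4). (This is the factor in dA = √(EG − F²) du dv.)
√(EG − F²)|_{(4*pi/5, -4)} = 8

E = 64, F = 0, G = 1, so EG − F² = 64. Taking the positive square root: √(EG − F²) = 8. At (u, v) = (4*pi/5, -4): 8.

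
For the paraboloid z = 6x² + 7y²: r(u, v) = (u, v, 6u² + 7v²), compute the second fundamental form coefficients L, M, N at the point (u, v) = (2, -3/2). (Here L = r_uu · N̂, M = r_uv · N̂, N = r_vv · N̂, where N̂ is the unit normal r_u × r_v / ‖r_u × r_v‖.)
L = 6*sqrt(1018)/509;  M = 0;  N = 7*sqrt(1018)/509

Compute the unit normal N̂(u, v) = (-12*u/sqrt(144*u^2 + 196*v^2 + 1), -14*v/sqrt(144*u^2 + 196*v^2 + 1), 1/sqrt(144*u^2 + 196*v^2 + 1)), and the second partials r_uu, r_uv, r_vv. Take dot products:
  L(u, v) = r_uu · N̂ = 12/sqrt(144*u^2 + 196*v^2 + 1),
  M(u, v) = r_uv · N̂ = 0,
  N(u, v) = r_vv · N̂ = 14/sqrt(144*u^2 + 196*v^2 + 1).
Evaluating at (u, v) = (2, -3/2):
  L = 6*sqrt(1018)/509, M = 0, N = 7*sqrt(1018)/509.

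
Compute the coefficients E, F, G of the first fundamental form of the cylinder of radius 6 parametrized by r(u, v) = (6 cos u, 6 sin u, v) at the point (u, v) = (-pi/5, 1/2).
E = 36;  F = 0;  G = 1

Partials: r_u = (-6*sin(u), 6*cos(u), 0), r_v = (0, 0, 1). As functions of (u, v):
  E = r_u · r_u = 36,
  F = r_u · r_v = 0,
  G = r_v · r_v = 1.
Evaluating at (u, v) = (-pi/5, 1/2): E = 36, F = 0, G = 1.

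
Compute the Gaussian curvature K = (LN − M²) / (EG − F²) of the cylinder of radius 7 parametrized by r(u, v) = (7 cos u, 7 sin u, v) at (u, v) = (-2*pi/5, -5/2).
K = 0

Coefficients of the first fundamental form: E = 49, F = 0, G = 1.
Coefficients of the second fundamental form: L = -7, M = 0, N = 0.
Assemble K = (LN − M²)/(EG − F²) = 0. At (u, v) = (-2*pi/5, -5/2): K = 0.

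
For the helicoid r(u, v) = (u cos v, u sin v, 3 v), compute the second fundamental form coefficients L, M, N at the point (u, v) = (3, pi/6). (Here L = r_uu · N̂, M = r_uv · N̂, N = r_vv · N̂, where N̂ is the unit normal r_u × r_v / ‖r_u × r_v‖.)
L = 0;  M = -sqrt(2)/2;  N = 0

Compute the unit normal N̂(u, v) = (3*sin(v)/sqrt(u^2 + 9), -3*cos(v)/sqrt(u^2 + 9), u/sqrt(u^2 + 9)), and the second partials r_uu, r_uv, r_vv. Take dot products:
  L(u, v) = r_uu · N̂ = 0,
  M(u, v) = r_uv · N̂ = -3/sqrt(u^2 + 9),
  N(u, v) = r_vv · N̂ = 0.
Evaluating at (u, v) = (3, pi/6):
  L = 0, M = -sqrt(2)/2, N = 0.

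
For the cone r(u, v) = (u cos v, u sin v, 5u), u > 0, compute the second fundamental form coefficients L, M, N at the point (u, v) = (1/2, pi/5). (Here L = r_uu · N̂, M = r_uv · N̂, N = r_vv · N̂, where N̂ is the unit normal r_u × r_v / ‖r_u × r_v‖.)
L = 0;  M = 0;  N = 5*sqrt(26)/52

Compute the unit normal N̂(u, v) = (-5*sqrt(26)*u*cos(v)/(26*Abs(u)), -5*sqrt(26)*u*sin(v)/(26*Abs(u)), sqrt(26)*u/(26*Abs(u))), and the second partials r_uu, r_uv, r_vv. Take dot products:
  L(u, v) = r_uu · N̂ = 0,
  M(u, v) = r_uv · N̂ = 0,
  N(u, v) = r_vv · N̂ = 5*sqrt(26)*u^2/(26*Abs(u)).
Evaluating at (u, v) = (1/2, pi/5):
  L = 0, M = 0, N = 5*sqrt(26)/52.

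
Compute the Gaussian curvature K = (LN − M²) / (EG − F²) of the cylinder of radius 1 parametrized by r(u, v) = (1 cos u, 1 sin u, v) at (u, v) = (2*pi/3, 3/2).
K = 0

Coefficients of the first fundamental form: E = 1, F = 0, G = 1.
Coefficients of the second fundamental form: L = -1, M = 0, N = 0.
Assemble K = (LN − M²)/(EG − F²) = 0. At (u, v) = (2*pi/3, 3/2): K = 0.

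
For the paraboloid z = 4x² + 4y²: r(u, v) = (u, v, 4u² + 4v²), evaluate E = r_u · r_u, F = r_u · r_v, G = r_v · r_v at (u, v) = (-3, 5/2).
E = 577;  F = -480;  G = 401

Partials: r_u = (1, 0, 8*u), r_v = (0, 1, 8*v). As functions of (u, v):
  E = r_u · r_u = 64*u^2 + 1,
  F = r_u · r_v = 64*u*v,
  G = r_v · r_v = 64*v^2 + 1.
Evaluating at (u, v) = (-3, 5/2): E = 577, F = -480, G = 401.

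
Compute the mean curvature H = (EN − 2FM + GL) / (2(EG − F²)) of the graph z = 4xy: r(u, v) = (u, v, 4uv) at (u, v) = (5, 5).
H = -1600*sqrt(89)/213867

With E = 16*v^2 + 1, F = 16*u*v, G = 16*u^2 + 1, L = 0, M = 4/sqrt(16*u^2 + 16*v^2 + 1), N = 0, assemble
  H = (EN − 2FM + GL) / (2(EG − F²)) = -64*u*v/(16*u^2 + 16*v^2 + 1)^(3/2).
At (u, v) = (5, 5): H = -1600*sqrt(89)/213867.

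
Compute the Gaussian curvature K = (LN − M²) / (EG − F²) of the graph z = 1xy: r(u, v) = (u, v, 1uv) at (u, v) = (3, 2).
K = -1/196

Coefficients of the first fundamental form: E = v^2 + 1, F = u*v, G = u^2 + 1.
Coefficients of the second fundamental form: L = 0, M = 1/sqrt(u^2 + v^2 + 1), N = 0.
Assemble K = (LN − M²)/(EG − F²) = 1/((u^2*v^2 - (u^2 + 1)*(v^2 + 1))*(u^2 + v^2 + 1)). At (u, v) = (3, 2): K = -1/196.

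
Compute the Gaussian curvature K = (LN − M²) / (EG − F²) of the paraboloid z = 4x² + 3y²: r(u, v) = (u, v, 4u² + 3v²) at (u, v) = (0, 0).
K = 48

Coefficients of the first fundamental form: E = 64*u^2 + 1, F = 48*u*v, G = 36*v^2 + 1.
Coefficients of the second fundamental form: L = 8/sqrt(64*u^2 + 36*v^2 + 1), M = 0, N = 6/sqrt(64*u^2 + 36*v^2 + 1).
Assemble K = (LN − M²)/(EG − F²) = 48/(4096*u^4 + 4608*u^2*v^2 + 128*u^2 + 1296*v^4 + 72*v^2 + 1). At (u, v) = (0, 0): K = 48.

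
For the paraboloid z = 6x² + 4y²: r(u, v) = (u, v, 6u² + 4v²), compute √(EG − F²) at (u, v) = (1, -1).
√(EG − F²)|_{(1, -1)} = sqrt(209)

E = 144*u^2 + 1, F = 96*u*v, G = 64*v^2 + 1; EG − F² = 144*u^2 + 64*v^2 + 1; √(EG − F²) = sqrt(144*u^2 + 64*v^2 + 1). At the given point: sqrt(209).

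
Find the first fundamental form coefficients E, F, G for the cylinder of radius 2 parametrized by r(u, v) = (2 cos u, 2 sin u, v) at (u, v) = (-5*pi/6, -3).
E = 4;  F = 0;  G = 1

Partials: r_u = (-2*sin(u), 2*cos(u), 0), r_v = (0, 0, 1). As functions of (u, v):
  E = r_u · r_u = 4,
  F = r_u · r_v = 0,
  G = r_v · r_v = 1.
Evaluating at (u, v) = (-5*pi/6, -3): E = 4, F = 0, G = 1.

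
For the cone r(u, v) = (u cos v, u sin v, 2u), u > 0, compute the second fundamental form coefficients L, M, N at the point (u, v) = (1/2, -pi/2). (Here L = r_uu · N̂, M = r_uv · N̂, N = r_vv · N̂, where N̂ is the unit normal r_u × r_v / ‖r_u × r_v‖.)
L = 0;  M = 0;  N = sqrt(5)/5

Compute the unit normal N̂(u, v) = (-2*sqrt(5)*u*cos(v)/(5*Abs(u)), -2*sqrt(5)*u*sin(v)/(5*Abs(u)), sqrt(5)*u/(5*Abs(u))), and the second partials r_uu, r_uv, r_vv. Take dot products:
  L(u, v) = r_uu · N̂ = 0,
  M(u, v) = r_uv · N̂ = 0,
  N(u, v) = r_vv · N̂ = 2*sqrt(5)*u^2/(5*Abs(u)).
Evaluating at (u, v) = (1/2, -pi/2):
  L = 0, M = 0, N = sqrt(5)/5.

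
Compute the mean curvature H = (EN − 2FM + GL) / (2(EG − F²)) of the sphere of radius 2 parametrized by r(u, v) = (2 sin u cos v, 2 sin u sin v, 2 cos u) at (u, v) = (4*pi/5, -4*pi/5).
H = -1/2

With E = 4, F = 0, G = 4*sin(u)^2, L = -2*sin(u)/Abs(sin(u)), M = 0, N = -2*sin(u)^3/Abs(sin(u)), assemble
  H = (EN − 2FM + GL) / (2(EG − F²)) = -sin(u)/(2*Abs(sin(u))).
At (u, v) = (4*pi/5, -4*pi/5): H = -1/2.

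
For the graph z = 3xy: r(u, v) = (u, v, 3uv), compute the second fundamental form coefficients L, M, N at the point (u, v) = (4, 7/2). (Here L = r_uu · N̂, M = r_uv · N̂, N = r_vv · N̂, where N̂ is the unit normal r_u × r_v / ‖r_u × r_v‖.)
L = 0;  M = 6*sqrt(1021)/1021;  N = 0

Compute the unit normal N̂(u, v) = (-3*v/sqrt(9*u^2 + 9*v^2 + 1), -3*u/sqrt(9*u^2 + 9*v^2 + 1), 1/sqrt(9*u^2 + 9*v^2 + 1)), and the second partials r_uu, r_uv, r_vv. Take dot products:
  L(u, v) = r_uu · N̂ = 0,
  M(u, v) = r_uv · N̂ = 3/sqrt(9*u^2 + 9*v^2 + 1),
  N(u, v) = r_vv · N̂ = 0.
Evaluating at (u, v) = (4, 7/2):
  L = 0, M = 6*sqrt(1021)/1021, N = 0.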